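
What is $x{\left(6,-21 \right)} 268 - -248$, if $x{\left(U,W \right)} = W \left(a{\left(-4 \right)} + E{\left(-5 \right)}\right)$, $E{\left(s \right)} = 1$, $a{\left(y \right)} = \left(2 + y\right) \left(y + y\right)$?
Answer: $-95428$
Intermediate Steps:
$a{\left(y \right)} = 2 y \left(2 + y\right)$ ($a{\left(y \right)} = \left(2 + y\right) 2 y = 2 y \left(2 + y\right)$)
$x{\left(U,W \right)} = 17 W$ ($x{\left(U,W \right)} = W \left(2 \left(-4\right) \left(2 - 4\right) + 1\right) = W \left(2 \left(-4\right) \left(-2\right) + 1\right) = W \left(16 + 1\right) = W 17 = 17 W$)
$x{\left(6,-21 \right)} 268 - -248 = 17 \left(-21\right) 268 - -248 = \left(-357\right) 268 + 248 = -95676 + 248 = -95428$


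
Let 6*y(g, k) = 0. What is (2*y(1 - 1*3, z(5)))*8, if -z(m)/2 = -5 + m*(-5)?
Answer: 0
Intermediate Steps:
z(m) = 10 + 10*m (z(m) = -2*(-5 + m*(-5)) = -2*(-5 - 5*m) = 10 + 10*m)
y(g, k) = 0 (y(g, k) = (1/6)*0 = 0)
(2*y(1 - 1*3, z(5)))*8 = (2*0)*8 = 0*8 = 0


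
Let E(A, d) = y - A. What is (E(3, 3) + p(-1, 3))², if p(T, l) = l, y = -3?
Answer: 9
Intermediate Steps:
E(A, d) = -3 - A
(E(3, 3) + p(-1, 3))² = ((-3 - 1*3) + 3)² = ((-3 - 3) + 3)² = (-6 + 3)² = (-3)² = 9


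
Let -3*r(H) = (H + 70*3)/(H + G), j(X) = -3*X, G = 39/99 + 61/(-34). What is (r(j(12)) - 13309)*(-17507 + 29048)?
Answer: -222232099539/1447 ≈ -1.5358e+8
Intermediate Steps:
G = -1571/1122 (G = 39*(1/99) + 61*(-1/34) = 13/33 - 61/34 = -1571/1122 ≈ -1.4002)
r(H) = -(210 + H)/(3*(-1571/1122 + H)) (r(H) = -(H + 70*3)/(3*(H - 1571/1122)) = -(H + 210)/(3*(-1571/1122 + H)) = -(210 + H)/(3*(-1571/1122 + H)))
(r(j(12)) - 13309)*(-17507 + 29048) = (374*(-210 - (-3)*12)/(-1571 + 1122*(-3*12)) - 13309)*(-17507 + 29048) = (374*(-210 - 1*(-36))/(-1571 + 1122*(-36)) - 13309)*11541 = (374*(-210 + 36)/(-1571 - 40392) - 13309)*11541 = (374*(-174)/(-41963) - 13309)*11541 = (374*(-1/41963)*(-174) - 13309)*11541 = (2244/1447 - 13309)*11541 = -19255879/1447*11541 = -222232099539/1447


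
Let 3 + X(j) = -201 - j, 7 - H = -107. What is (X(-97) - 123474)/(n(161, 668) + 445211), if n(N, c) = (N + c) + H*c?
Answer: -123581/522192 ≈ -0.23666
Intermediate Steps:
H = 114 (H = 7 - 1*(-107) = 7 + 107 = 114)
n(N, c) = N + 115*c (n(N, c) = (N + c) + 114*c = N + 115*c)
X(j) = -204 - j (X(j) = -3 + (-201 - j) = -204 - j)
(X(-97) - 123474)/(n(161, 668) + 445211) = ((-204 - 1*(-97)) - 123474)/((161 + 115*668) + 445211) = ((-204 + 97) - 123474)/((161 + 76820) + 445211) = (-107 - 123474)/(76981 + 445211) = -123581/522192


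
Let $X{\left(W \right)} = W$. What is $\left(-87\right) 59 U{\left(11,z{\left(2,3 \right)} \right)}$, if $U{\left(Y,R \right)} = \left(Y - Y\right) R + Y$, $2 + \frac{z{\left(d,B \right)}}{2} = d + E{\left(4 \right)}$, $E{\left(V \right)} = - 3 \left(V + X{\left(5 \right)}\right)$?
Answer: $-56463$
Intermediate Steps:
$E{\left(V \right)} = -15 - 3 V$ ($E{\left(V \right)} = - 3 \left(V + 5\right) = - 3 \left(5 + V\right) = -15 - 3 V$)
$z{\left(d,B \right)} = -58 + 2 d$ ($z{\left(d,B \right)} = -4 + 2 \left(d - 27\right) = -4 + 2 \left(-27 + d\right) = -4 + \left(-54 + 2 d\right) = -58 + 2 d$)
$U{\left(Y,R \right)} = Y$ ($U{\left(Y,R \right)} = 0 R + Y = 0 + Y = Y$)
$\left(-87\right) 59 U{\left(11,z{\left(2,3 \right)} \right)} = \left(-87\right) 59 \cdot 11 = \left(-5133\right) 11 = -56463$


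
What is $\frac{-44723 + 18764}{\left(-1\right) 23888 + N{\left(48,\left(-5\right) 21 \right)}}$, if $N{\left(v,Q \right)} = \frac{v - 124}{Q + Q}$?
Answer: $\frac{2725695}{2508202} \approx 1.0867$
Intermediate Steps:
$N{\left(v,Q \right)} = \frac{-124 + v}{2 Q}$
$\frac{-44723 + 18764}{\left(-1\right) 23888 + N{\left(48,\left(-5\right) 21 \right)}} = \frac{-44723 + 18764}{\left(-1\right) 23888 + \frac{-124 + 48}{2 \left(\left(-5\right) 21\right)}} = - \frac{25959}{-23888 + \frac{1}{2} \frac{1}{-105} \left(-76\right)} = - \frac{25959}{-23888 + \frac{1}{2} \left(- \frac{1}{105}\right) \left(-76\right)} = - \frac{25959}{-23888 + \frac{38}{105}} = - \frac{25959}{- \frac{2508202}{105}} = \left(-25959\right) \left(- \frac{105}{2508202}\right) = \frac{2725695}{2508202}$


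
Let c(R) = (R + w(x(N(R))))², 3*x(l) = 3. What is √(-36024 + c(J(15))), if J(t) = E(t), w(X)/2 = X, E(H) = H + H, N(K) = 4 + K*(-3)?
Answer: 50*I*√14 ≈ 187.08*I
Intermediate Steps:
N(K) = 4 - 3*K
x(l) = 1 (x(l) = (⅓)*3 = 1)
E(H) = 2*H
w(X) = 2*X
J(t) = 2*t
c(R) = (2 + R)² (c(R) = (R + 2*1)² = (R + 2)² = (2 + R)²)
√(-36024 + c(J(15))) = √(-36024 + (2 + 2*15)²) = √(-36024 + (2 + 30)²) = √(-36024 + 32²) = √(-36024 + 1024) = √(-35000) = 50*I*√14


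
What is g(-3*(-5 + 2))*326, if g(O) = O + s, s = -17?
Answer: -2608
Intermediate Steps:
g(O) = -17 + O (g(O) = O - 17 = -17 + O)
g(-3*(-5 + 2))*326 = (-17 - 3*(-5 + 2))*326 = (-17 - 3*(-3))*326 = (-17 + 9)*326 = -8*326 = -2608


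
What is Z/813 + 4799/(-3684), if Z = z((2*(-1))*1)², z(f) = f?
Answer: -1295617/998364 ≈ -1.2977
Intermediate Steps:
Z = 4 (Z = ((2*(-1))*1)² = (-2*1)² = (-2)² = 4)
Z/813 + 4799/(-3684) = 4/813 + 4799/(-3684) = 4*(1/813) + 4799*(-1/3684) = 4/813 - 4799/3684 = -1295617/998364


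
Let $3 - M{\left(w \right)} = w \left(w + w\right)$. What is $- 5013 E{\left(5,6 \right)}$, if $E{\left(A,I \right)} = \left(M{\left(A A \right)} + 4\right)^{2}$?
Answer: $-7745330637$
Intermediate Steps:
$M{\left(w \right)} = 3 - 2 w^{2}$ ($M{\left(w \right)} = 3 - w \left(w + w\right) = 3 - w 2 w = 3 - 2 w^{2}$)
$E{\left(A,I \right)} = \left(7 - 2 A^{4}\right)^{2}$ ($E{\left(A,I \right)} = \left(\left(3 - 2 \left(A A\right)^{2}\right) + 4\right)^{2} = \left(\left(3 - 2 \left(A^{2}\right)^{2}\right) + 4\right)^{2} = \left(\left(3 - 2 A^{4}\right) + 4\right)^{2} = \left(7 - 2 A^{4}\right)^{2}$)
$- 5013 E{\left(5,6 \right)} = - 5013 \left(-7 + 2 \cdot 5^{4}\right)^{2} = - 5013 \left(-7 + 2 \cdot 625\right)^{2} = - 5013 \left(-7 + 1250\right)^{2} = - 5013 \cdot 1243^{2} = \left(-5013\right) 1545049 = -7745330637$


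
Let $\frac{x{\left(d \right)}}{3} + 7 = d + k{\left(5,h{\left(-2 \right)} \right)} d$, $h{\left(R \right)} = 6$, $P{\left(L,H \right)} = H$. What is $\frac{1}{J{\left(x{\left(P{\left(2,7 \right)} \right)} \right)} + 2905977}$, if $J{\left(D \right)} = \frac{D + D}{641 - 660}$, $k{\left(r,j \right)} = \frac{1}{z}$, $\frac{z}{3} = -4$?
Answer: $\frac{38}{110427133} \approx 3.4412 \cdot 10^{-7}$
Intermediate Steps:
$z = -12$ ($z = 3 \left(-4\right) = -12$)
$k{\left(r,j \right)} = - \frac{1}{12}$ ($k{\left(r,j \right)} = \frac{1}{-12} = - \frac{1}{12}$)
$x{\left(d \right)} = -21 + \frac{11 d}{4}$ ($x{\left(d \right)} = -21 + 3 \left(d - \frac{d}{12}\right) = -21 + 3 \frac{11 d}{12} = -21 + \frac{11 d}{4}$)
$J{\left(D \right)} = - \frac{2 D}{19}$ ($J{\left(D \right)} = \frac{2 D}{-19} = 2 D \left(- \frac{1}{19}\right) = - \frac{2 D}{19}$)
$\frac{1}{J{\left(x{\left(P{\left(2,7 \right)} \right)} \right)} + 2905977} = \frac{1}{- \frac{2 \left(-21 + \frac{11}{4} \cdot 7\right)}{19} + 2905977} = \frac{1}{- \frac{2 \left(-21 + \frac{77}{4}\right)}{19} + 2905977} = \frac{1}{\left(- \frac{2}{19}\right) \left(- \frac{7}{4}\right) + 2905977} = \frac{1}{\frac{7}{38} + 2905977} = \frac{1}{\frac{110427133}{38}} = \frac{38}{110427133}$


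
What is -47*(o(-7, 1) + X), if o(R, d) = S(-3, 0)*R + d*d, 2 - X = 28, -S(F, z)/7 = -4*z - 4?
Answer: 10387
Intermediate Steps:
S(F, z) = 28 + 28*z (S(F, z) = -7*(-4*z - 4) = -7*(-4 - 4*z) = 28 + 28*z)
X = -26 (X = 2 - 1*28 = 2 - 28 = -26)
o(R, d) = d² + 28*R (o(R, d) = (28 + 28*0)*R + d*d = (28 + 0)*R + d² = 28*R + d² = d² + 28*R)
-47*(o(-7, 1) + X) = -47*((1² + 28*(-7)) - 26) = -47*((1 - 196) - 26) = -47*(-195 - 26) = -47*(-221) = 10387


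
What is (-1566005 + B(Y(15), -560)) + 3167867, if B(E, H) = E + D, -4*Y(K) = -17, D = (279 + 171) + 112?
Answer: 6409713/4 ≈ 1.6024e+6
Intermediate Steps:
D = 562 (D = 450 + 112 = 562)
Y(K) = 17/4 (Y(K) = -1/4*(-17) = 17/4)
B(E, H) = 562 + E (B(E, H) = E + 562 = 562 + E)
(-1566005 + B(Y(15), -560)) + 3167867 = (-1566005 + (562 + 17/4)) + 3167867 = (-1566005 + 2265/4) + 3167867 = -6261755/4 + 3167867 = 6409713/4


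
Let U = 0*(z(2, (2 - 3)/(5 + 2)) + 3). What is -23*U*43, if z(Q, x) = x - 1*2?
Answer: 0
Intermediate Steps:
z(Q, x) = -2 + x (z(Q, x) = x - 2 = -2 + x)
U = 0 (U = 0*((-2 + (2 - 3)/(5 + 2)) + 3) = 0*((-2 - 1/7) + 3) = 0*((-2 - 1*⅐) + 3) = 0*((-2 - ⅐) + 3) = 0*(-15/7 + 3) = 0*(6/7) = 0)
-23*U*43 = -23*0*43 = 0*43 = 0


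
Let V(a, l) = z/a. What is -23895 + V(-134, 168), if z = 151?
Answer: -3202081/134 ≈ -23896.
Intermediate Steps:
V(a, l) = 151/a
-23895 + V(-134, 168) = -23895 + 151/(-134) = -23895 + 151*(-1/134) = -23895 - 151/134 = -3202081/134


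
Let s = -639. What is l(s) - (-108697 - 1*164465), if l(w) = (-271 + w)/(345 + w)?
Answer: 5736467/21 ≈ 2.7317e+5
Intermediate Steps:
l(w) = (-271 + w)/(345 + w)
l(s) - (-108697 - 1*164465) = (-271 - 639)/(345 - 639) - (-108697 - 1*164465) = -910/(-294) - (-108697 - 164465) = -1/294*(-910) - 1*(-273162) = 65/21 + 273162 = 5736467/21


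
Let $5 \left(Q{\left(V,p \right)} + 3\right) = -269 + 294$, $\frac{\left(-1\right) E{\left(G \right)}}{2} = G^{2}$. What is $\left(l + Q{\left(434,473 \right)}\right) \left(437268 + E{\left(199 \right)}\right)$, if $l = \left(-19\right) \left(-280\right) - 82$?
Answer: $1876265840$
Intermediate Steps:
$E{\left(G \right)} = - 2 G^{2}$
$l = 5238$ ($l = 5320 - 82 = 5238$)
$Q{\left(V,p \right)} = 2$ ($Q{\left(V,p \right)} = -3 + \frac{-269 + 294}{5} = -3 + \frac{1}{5} \cdot 25 = -3 + 5 = 2$)
$\left(l + Q{\left(434,473 \right)}\right) \left(437268 + E{\left(199 \right)}\right) = \left(5238 + 2\right) \left(437268 - 2 \cdot 199^{2}\right) = 5240 \left(437268 - 79202\right) = 5240 \cdot 358066 = 1876265840$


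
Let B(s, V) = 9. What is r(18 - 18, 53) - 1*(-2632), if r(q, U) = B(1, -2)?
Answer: 2641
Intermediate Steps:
r(q, U) = 9
r(18 - 18, 53) - 1*(-2632) = 9 - 1*(-2632) = 9 + 2632 = 2641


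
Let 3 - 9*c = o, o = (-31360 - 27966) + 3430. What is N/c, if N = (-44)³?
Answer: -85184/6211 ≈ -13.715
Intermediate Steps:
N = -85184
o = -55896 (o = -59326 + 3430 = -55896)
c = 6211 (c = ⅓ - ⅑*(-55896) = ⅓ + 18632/3 = 6211)
N/c = -85184/6211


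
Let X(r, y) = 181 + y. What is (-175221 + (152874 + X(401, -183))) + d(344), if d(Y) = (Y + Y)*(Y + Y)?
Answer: 450995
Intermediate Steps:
d(Y) = 4*Y**2 (d(Y) = (2*Y)*(2*Y) = 4*Y**2)
(-175221 + (152874 + X(401, -183))) + d(344) = (-175221 + (152874 + (181 - 183))) + 4*344**2 = (-175221 + (152874 - 2)) + 4*118336 = (-175221 + 152872) + 473344 = -22349 + 473344 = 450995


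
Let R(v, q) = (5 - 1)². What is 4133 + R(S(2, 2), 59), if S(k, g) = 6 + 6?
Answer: 4149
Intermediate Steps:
S(k, g) = 12
R(v, q) = 16 (R(v, q) = 4² = 16)
4133 + R(S(2, 2), 59) = 4133 + 16 = 4149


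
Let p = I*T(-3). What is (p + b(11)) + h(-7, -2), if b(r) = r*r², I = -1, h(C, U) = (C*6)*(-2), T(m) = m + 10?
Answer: 1408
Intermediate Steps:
T(m) = 10 + m
h(C, U) = -12*C (h(C, U) = (6*C)*(-2) = -12*C)
b(r) = r³
p = -7 (p = -(10 - 3) = -1*7 = -7)
(p + b(11)) + h(-7, -2) = (-7 + 11³) - 12*(-7) = (-7 + 1331) + 84 = 1324 + 84 = 1408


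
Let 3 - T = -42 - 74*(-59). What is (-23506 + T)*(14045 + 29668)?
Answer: -1216401651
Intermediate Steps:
T = -4321 (T = 3 - (-42 - 74*(-59)) = 3 - (-42 + 4366) = 3 - 1*4324 = 3 - 4324 = -4321)
(-23506 + T)*(14045 + 29668) = (-23506 - 4321)*(14045 + 29668) = -27827*43713 = -1216401651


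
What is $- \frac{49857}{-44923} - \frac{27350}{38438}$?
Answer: $\frac{343879658}{863375137} \approx 0.3983$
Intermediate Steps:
$- \frac{49857}{-44923} - \frac{27350}{38438} = \left(-49857\right) \left(- \frac{1}{44923}\right) - \frac{13675}{19219} = \frac{49857}{44923} - \frac{13675}{19219} = \frac{343879658}{863375137}$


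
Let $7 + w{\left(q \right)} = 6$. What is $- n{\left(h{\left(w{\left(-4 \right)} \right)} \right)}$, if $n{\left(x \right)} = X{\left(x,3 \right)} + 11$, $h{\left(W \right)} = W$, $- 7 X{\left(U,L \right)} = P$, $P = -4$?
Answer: $- \frac{81}{7} \approx -11.571$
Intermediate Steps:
$w{\left(q \right)} = -1$ ($w{\left(q \right)} = -7 + 6 = -1$)
$X{\left(U,L \right)} = \frac{4}{7}$ ($X{\left(U,L \right)} = \left(- \frac{1}{7}\right) \left(-4\right) = \frac{4}{7}$)
$n{\left(x \right)} = \frac{81}{7}$ ($n{\left(x \right)} = \frac{4}{7} + 11 = \frac{81}{7}$)
$- n{\left(h{\left(w{\left(-4 \right)} \right)} \right)} = \left(-1\right) \frac{81}{7} = - \frac{81}{7}$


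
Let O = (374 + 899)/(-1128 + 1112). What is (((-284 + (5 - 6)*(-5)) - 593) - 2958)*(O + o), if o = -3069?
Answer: 96471955/8 ≈ 1.2059e+7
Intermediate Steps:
O = -1273/16 (O = 1273/(-16) = 1273*(-1/16) = -1273/16 ≈ -79.563)
(((-284 + (5 - 6)*(-5)) - 593) - 2958)*(O + o) = (((-284 + (5 - 6)*(-5)) - 593) - 2958)*(-1273/16 - 3069) = (((-284 - 1*(-5)) - 593) - 2958)*(-50377/16) = (((-284 + 5) - 593) - 2958)*(-50377/16) = ((-279 - 593) - 2958)*(-50377/16) = (-872 - 2958)*(-50377/16) = -3830*(-50377/16) = 96471955/8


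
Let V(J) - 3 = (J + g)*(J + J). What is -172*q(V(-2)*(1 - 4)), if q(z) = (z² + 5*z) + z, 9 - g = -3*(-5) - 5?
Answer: -301860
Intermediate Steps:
g = -1 (g = 9 - (-3*(-5) - 5) = 9 - (15 - 5) = 9 - 1*10 = 9 - 10 = -1)
V(J) = 3 + 2*J*(-1 + J) (V(J) = 3 + (J - 1)*(J + J) = 3 + (-1 + J)*(2*J) = 3 + 2*J*(-1 + J))
q(z) = z² + 6*z
-172*q(V(-2)*(1 - 4)) = -172*(3 - 2*(-2) + 2*(-2)²)*(1 - 4)*(6 + (3 - 2*(-2) + 2*(-2)²)*(1 - 4)) = -172*(3 + 4 + 2*4)*(-3)*(6 + (3 + 4 + 2*4)*(-3)) = -172*(3 + 4 + 8)*(-3)*(6 + (3 + 4 + 8)*(-3)) = -172*15*(-3)*(6 + 15*(-3)) = -(-7740)*(6 - 45) = -(-7740)*(-39) = -172*1755 = -301860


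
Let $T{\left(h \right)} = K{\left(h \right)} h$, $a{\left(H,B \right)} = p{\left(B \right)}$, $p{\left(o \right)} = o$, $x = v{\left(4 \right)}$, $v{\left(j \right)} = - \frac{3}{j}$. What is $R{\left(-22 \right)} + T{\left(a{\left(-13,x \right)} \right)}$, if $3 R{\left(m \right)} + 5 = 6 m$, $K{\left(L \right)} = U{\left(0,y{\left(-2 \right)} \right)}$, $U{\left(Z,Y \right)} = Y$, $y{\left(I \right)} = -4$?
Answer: $- \frac{128}{3} \approx -42.667$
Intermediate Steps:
$x = - \frac{3}{4} \approx -0.75$
$K{\left(L \right)} = -4$
$a{\left(H,B \right)} = B$
$R{\left(m \right)} = - \frac{5}{3} + 2 m$ ($R{\left(m \right)} = - \frac{5}{3} + \frac{6 m}{3} = - \frac{5}{3} + 2 m$)
$T{\left(h \right)} = - 4 h$
$R{\left(-22 \right)} + T{\left(a{\left(-13,x \right)} \right)} = \left(- \frac{5}{3} + 2 \left(-22\right)\right) - -3 = \left(- \frac{5}{3} - 44\right) + 3 = - \frac{137}{3} + 3 = - \frac{128}{3}$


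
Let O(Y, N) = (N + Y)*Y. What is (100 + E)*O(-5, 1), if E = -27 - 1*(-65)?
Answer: 2760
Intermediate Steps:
E = 38 (E = -27 + 65 = 38)
O(Y, N) = Y*(N + Y)
(100 + E)*O(-5, 1) = (100 + 38)*(-5*(1 - 5)) = 138*(-5*(-4)) = 138*20 = 2760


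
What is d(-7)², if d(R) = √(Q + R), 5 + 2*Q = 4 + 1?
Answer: -7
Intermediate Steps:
Q = 0 (Q = -5/2 + (4 + 1)/2 = -5/2 + (½)*5 = -5/2 + 5/2 = 0)
d(R) = √R (d(R) = √(0 + R) = √R)
d(-7)² = (√(-7))² = (I*√7)² = -7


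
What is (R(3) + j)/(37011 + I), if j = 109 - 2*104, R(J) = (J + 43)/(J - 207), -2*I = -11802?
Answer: -10121/4377024 ≈ -0.0023123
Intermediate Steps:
I = 5901 (I = -½*(-11802) = 5901)
R(J) = (43 + J)/(-207 + J)
j = -99 (j = 109 - 208 = -99)
(R(3) + j)/(37011 + I) = ((43 + 3)/(-207 + 3) - 99)/(37011 + 5901) = (46/(-204) - 99)/42912 = (-1/204*46 - 99)*(1/42912) = (-23/102 - 99)*(1/42912) = -10121/102*1/42912 = -10121/4377024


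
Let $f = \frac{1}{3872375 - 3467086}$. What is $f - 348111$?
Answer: $- \frac{141085559078}{405289} \approx -3.4811 \cdot 10^{5}$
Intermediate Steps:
$f = \frac{1}{405289} \approx 2.4674 \cdot 10^{-6}$
$f - 348111 = \frac{1}{405289} - 348111 = - \frac{141085559078}{405289}$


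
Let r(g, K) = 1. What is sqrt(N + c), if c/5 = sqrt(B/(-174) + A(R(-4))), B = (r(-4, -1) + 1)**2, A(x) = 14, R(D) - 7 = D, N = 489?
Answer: sqrt(3701241 + 3480*sqrt(1653))/87 ≈ 22.532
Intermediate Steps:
R(D) = 7 + D
B = 4 (B = (1 + 1)**2 = 2**2 = 4)
c = 40*sqrt(1653)/87 (c = 5*sqrt(4/(-174) + 14) = 5*sqrt(4*(-1/174) + 14) = 5*sqrt(-2/87 + 14) = 5*sqrt(1216/87) = 5*(8*sqrt(1653)/87) = 40*sqrt(1653)/87 ≈ 18.693)
sqrt(N + c) = sqrt(489 + 40*sqrt(1653)/87)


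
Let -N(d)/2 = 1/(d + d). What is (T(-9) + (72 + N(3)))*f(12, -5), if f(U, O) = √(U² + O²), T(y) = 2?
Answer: 2873/3 ≈ 957.67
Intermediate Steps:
N(d) = -1/d (N(d) = -2/(d + d) = -2*1/(2*d) = -1/d)
f(U, O) = √(O² + U²)
(T(-9) + (72 + N(3)))*f(12, -5) = (2 + (72 - 1/3))*√((-5)² + 12²) = (2 + (72 - 1*⅓))*√(25 + 144) = (2 + (72 - ⅓))*√169 = (2 + 215/3)*13 = (221/3)*13 = 2873/3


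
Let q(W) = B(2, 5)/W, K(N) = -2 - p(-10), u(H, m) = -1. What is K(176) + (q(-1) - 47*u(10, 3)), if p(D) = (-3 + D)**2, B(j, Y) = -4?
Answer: -120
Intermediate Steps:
K(N) = -171 (K(N) = -2 - (-3 - 10)**2 = -2 - 1*(-13)**2 = -2 - 1*169 = -2 - 169 = -171)
q(W) = -4/W
K(176) + (q(-1) - 47*u(10, 3)) = -171 + (-4/(-1) - 47*(-1)) = -171 + (-4*(-1) + 47) = -171 + (4 + 47) = -171 + 51 = -120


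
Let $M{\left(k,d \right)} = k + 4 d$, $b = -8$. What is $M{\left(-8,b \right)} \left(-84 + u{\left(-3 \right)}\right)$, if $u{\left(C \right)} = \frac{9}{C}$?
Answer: $3480$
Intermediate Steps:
$M{\left(-8,b \right)} \left(-84 + u{\left(-3 \right)}\right) = \left(-8 + 4 \left(-8\right)\right) \left(-84 + \frac{9}{-3}\right) = \left(-8 - 32\right) \left(-84 + 9 \left(- \frac{1}{3}\right)\right) = - 40 \left(-84 - 3\right) = \left(-40\right) \left(-87\right) = 3480$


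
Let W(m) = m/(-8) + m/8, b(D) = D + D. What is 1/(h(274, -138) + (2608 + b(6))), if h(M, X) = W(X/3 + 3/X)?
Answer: 1/2620 ≈ 0.00038168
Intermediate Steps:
b(D) = 2*D
W(m) = 0 (W(m) = m*(-⅛) + m*(⅛) = -m/8 + m/8 = 0)
h(M, X) = 0
1/(h(274, -138) + (2608 + b(6))) = 1/(0 + (2608 + 2*6)) = 1/(0 + (2608 + 12)) = 1/(0 + 2620) = 1/2620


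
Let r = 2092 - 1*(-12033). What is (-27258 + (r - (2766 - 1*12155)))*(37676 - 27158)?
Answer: -39379392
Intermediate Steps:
r = 14125 (r = 2092 + 12033 = 14125)
(-27258 + (r - (2766 - 1*12155)))*(37676 - 27158) = (-27258 + (14125 - (2766 - 1*12155)))*(37676 - 27158) = (-27258 + (14125 - (2766 - 12155)))*10518 = (-27258 + (14125 - 1*(-9389)))*10518 = (-27258 + (14125 + 9389))*10518 = (-27258 + 23514)*10518 = -3744*10518 = -39379392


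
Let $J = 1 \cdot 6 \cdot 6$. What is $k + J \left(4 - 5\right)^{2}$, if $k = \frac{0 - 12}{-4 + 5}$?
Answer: $24$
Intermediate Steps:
$J = 36$ ($J = 6 \cdot 6 = 36$)
$k = -12$ ($k = - \frac{12}{1} = \left(-12\right) 1 = -12$)
$k + J \left(4 - 5\right)^{2} = -12 + 36 \left(4 - 5\right)^{2} = -12 + 36 \left(-1\right)^{2} = -12 + 36 \cdot 1 = -12 + 36 = 24$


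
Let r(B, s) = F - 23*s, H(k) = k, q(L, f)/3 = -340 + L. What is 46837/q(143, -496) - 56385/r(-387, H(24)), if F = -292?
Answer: -6206893/498804 ≈ -12.444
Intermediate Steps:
q(L, f) = -1020 + 3*L (q(L, f) = 3*(-340 + L) = -1020 + 3*L)
r(B, s) = -292 - 23*s
46837/q(143, -496) - 56385/r(-387, H(24)) = 46837/(-1020 + 3*143) - 56385/(-292 - 23*24) = 46837/(-1020 + 429) - 56385/(-292 - 552) = 46837/(-591) - 56385/(-844) = 46837*(-1/591) - 56385*(-1/844) = -46837/591 + 56385/844 = -6206893/498804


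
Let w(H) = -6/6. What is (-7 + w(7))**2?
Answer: 64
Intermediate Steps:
w(H) = -1 (w(H) = -6*1/6 = -1)
(-7 + w(7))**2 = (-7 - 1)**2 = (-8)**2 = 64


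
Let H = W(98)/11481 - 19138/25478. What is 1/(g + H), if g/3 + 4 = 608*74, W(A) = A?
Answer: 146256459/19739248119209 ≈ 7.4094e-6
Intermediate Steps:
g = 134964 (g = -12 + 3*(608*74) = -12 + 3*44992 = -12 + 134976 = 134964)
H = -108613267/146256459 (H = 98/11481 - 19138/25478 = 98*(1/11481) - 19138*1/25478 = 98/11481 - 9569/12739 = -108613267/146256459 ≈ -0.74262)
1/(g + H) = 1/(134964 - 108613267/146256459) = 1/(19739248119209/146256459) = 146256459/19739248119209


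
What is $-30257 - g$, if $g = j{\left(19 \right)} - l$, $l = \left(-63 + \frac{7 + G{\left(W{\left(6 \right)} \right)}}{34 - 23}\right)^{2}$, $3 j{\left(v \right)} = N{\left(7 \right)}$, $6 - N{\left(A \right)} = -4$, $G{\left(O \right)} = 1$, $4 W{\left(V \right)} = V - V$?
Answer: $- \frac{9576826}{363} \approx -26382.0$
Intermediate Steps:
$W{\left(V \right)} = 0$ ($W{\left(V \right)} = \frac{V - V}{4} = \frac{1}{4} \cdot 0 = 0$)
$N{\left(A \right)} = 10$ ($N{\left(A \right)} = 6 - -4 = 6 + 4 = 10$)
$j{\left(v \right)} = \frac{10}{3}$ ($j{\left(v \right)} = \frac{1}{3} \cdot 10 = \frac{10}{3}$)
$l = \frac{469225}{121}$ ($l = \left(-63 + \frac{7 + 1}{34 - 23}\right)^{2} = \left(-63 + \frac{8}{11}\right)^{2} = \left(- \frac{685}{11}\right)^{2} = \frac{469225}{121} \approx 3877.9$)
$g = - \frac{1406465}{363}$ ($g = \frac{10}{3} - \frac{469225}{121} = - \frac{1406465}{363} \approx -3874.6$)
$-30257 - g = -30257 - - \frac{1406465}{363} = -30257 + \frac{1406465}{363} = - \frac{9576826}{363}$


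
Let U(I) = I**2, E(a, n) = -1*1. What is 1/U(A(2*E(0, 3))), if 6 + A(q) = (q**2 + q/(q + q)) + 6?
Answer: 4/81 ≈ 0.049383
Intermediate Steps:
E(a, n) = -1
A(q) = 1/2 + q**2 (A(q) = -6 + ((q**2 + q/(q + q)) + 6) = -6 + ((q**2 + q/((2*q))) + 6) = -6 + ((q**2 + (1/(2*q))*q) + 6) = -6 + ((q**2 + 1/2) + 6) = -6 + ((1/2 + q**2) + 6) = -6 + (13/2 + q**2) = 1/2 + q**2)
1/U(A(2*E(0, 3))) = 1/((1/2 + (2*(-1))**2)**2) = 1/((1/2 + (-2)**2)**2) = 1/((1/2 + 4)**2) = 1/((9/2)**2) = 1/(81/4) = 4/81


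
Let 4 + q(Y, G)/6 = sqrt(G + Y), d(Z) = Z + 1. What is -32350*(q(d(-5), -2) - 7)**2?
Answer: -24100750 + 12034200*I*sqrt(6) ≈ -2.4101e+7 + 2.9478e+7*I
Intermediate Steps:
d(Z) = 1 + Z
q(Y, G) = -24 + 6*sqrt(G + Y)
-32350*(q(d(-5), -2) - 7)**2 = -32350*((-24 + 6*sqrt(-2 + (1 - 5))) - 7)**2 = -32350*((-24 + 6*sqrt(-2 - 4)) - 7)**2 = -32350*((-24 + 6*sqrt(-6)) - 7)**2 = -32350*((-24 + 6*(I*sqrt(6))) - 7)**2 = -32350*((-24 + 6*I*sqrt(6)) - 7)**2 = -32350*(-31 + 6*I*sqrt(6))**2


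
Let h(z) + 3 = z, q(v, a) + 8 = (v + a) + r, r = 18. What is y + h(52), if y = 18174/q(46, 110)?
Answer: 13154/83 ≈ 158.48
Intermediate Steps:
q(v, a) = 10 + a + v (q(v, a) = -8 + ((v + a) + 18) = -8 + ((a + v) + 18) = -8 + (18 + a + v) = 10 + a + v)
h(z) = -3 + z
y = 9087/83 (y = 18174/(10 + 110 + 46) = 18174/166 = 18174*(1/166) = 9087/83 ≈ 109.48)
y + h(52) = 9087/83 + (-3 + 52) = 9087/83 + 49 = 13154/83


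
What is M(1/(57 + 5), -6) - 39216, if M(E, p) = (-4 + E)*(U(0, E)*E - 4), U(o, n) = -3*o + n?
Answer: -9342473223/238328 ≈ -39200.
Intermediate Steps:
U(o, n) = n - 3*o
M(E, p) = (-4 + E)*(-4 + E²) (M(E, p) = (-4 + E)*((E - 3*0)*E - 4) = (-4 + E)*((E + 0)*E - 4) = (-4 + E)*(E*E - 4) = (-4 + E)*(E² - 4) = (-4 + E)*(-4 + E²))
M(1/(57 + 5), -6) - 39216 = (16 + (1/(57 + 5))³ - 4/(57 + 5) - 4/(57 + 5)²) - 39216 = (16 + (1/62)³ - 4/62 - 4*(1/62)²) - 39216 = (16 + (1/62)³ - 4*1/62 - 4*(1/62)²) - 39216 = (16 + 1/238328 - 2/31 - 4*1/3844) - 39216 = (16 + 1/238328 - 2/31 - 1/961) - 39216 = 3797625/238328 - 39216 = -9342473223/238328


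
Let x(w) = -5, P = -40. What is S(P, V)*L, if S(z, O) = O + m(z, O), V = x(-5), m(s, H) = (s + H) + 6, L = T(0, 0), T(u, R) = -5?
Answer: 220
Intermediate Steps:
L = -5
m(s, H) = 6 + H + s (m(s, H) = (H + s) + 6 = 6 + H + s)
V = -5
S(z, O) = 6 + z + 2*O (S(z, O) = O + (6 + O + z) = 6 + z + 2*O)
S(P, V)*L = (6 - 40 + 2*(-5))*(-5) = (6 - 40 - 10)*(-5) = -44*(-5) = 220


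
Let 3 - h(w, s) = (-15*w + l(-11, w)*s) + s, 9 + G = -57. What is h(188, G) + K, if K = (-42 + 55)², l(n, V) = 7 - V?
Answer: -8888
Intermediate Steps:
G = -66 (G = -9 - 57 = -66)
K = 169 (K = 13² = 169)
h(w, s) = 3 - s + 15*w - s*(7 - w) (h(w, s) = 3 - ((-15*w + (7 - w)*s) + s) = 3 - ((-15*w + s*(7 - w)) + s) = 3 - (s - 15*w + s*(7 - w)) = 3 + (-s + 15*w - s*(7 - w)) = 3 - s + 15*w - s*(7 - w))
h(188, G) + K = (3 - 1*(-66) + 15*188 - 66*(-7 + 188)) + 169 = (3 + 66 + 2820 - 66*181) + 169 = (3 + 66 + 2820 - 11946) + 169 = -9057 + 169 = -8888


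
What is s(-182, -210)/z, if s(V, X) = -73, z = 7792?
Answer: -73/7792 ≈ -0.0093686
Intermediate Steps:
s(-182, -210)/z = -73/7792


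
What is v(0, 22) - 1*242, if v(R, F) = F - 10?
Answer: -230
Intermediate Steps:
v(R, F) = -10 + F
v(0, 22) - 1*242 = (-10 + 22) - 1*242 = 12 - 242 = -230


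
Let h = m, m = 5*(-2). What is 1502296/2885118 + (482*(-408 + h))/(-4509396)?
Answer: 306488733641/542089148697 ≈ 0.56538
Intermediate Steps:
m = -10
h = -10
1502296/2885118 + (482*(-408 + h))/(-4509396) = 1502296/2885118 + (482*(-408 - 10))/(-4509396) = 1502296*(1/2885118) + (482*(-418))*(-1/4509396) = 751148/1442559 - 201476*(-1/4509396) = 751148/1442559 + 50369/1127349 = 306488733641/542089148697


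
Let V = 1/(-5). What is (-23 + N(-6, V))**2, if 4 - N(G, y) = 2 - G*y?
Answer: 9801/25 ≈ 392.04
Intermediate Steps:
V = -1/5 ≈ -0.20000
N(G, y) = 2 + G*y (N(G, y) = 4 - (2 - G*y) = 4 + (-2 + G*y) = 2 + G*y)
(-23 + N(-6, V))**2 = (-23 + (2 - 6*(-1/5)))**2 = (-23 + (2 + 6/5))**2 = (-23 + 16/5)**2 = (-99/5)**2 = 9801/25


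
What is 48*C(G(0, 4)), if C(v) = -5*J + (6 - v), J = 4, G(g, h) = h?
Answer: -864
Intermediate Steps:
C(v) = -14 - v (C(v) = -5*4 + (6 - v) = -20 + (6 - v) = -14 - v)
48*C(G(0, 4)) = 48*(-14 - 1*4) = 48*(-14 - 4) = 48*(-18) = -864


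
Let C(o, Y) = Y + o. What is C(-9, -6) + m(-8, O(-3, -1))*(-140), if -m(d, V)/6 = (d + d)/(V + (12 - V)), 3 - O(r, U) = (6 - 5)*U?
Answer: -1135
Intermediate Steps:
O(r, U) = 3 - U (O(r, U) = 3 - (6 - 5)*U = 3 - U)
m(d, V) = -d (m(d, V) = -6*(d + d)/(V + (12 - V)) = -6*2*d/12 = -d)
C(-9, -6) + m(-8, O(-3, -1))*(-140) = (-6 - 9) - 1*(-8)*(-140) = -15 + 8*(-140) = -15 - 1120 = -1135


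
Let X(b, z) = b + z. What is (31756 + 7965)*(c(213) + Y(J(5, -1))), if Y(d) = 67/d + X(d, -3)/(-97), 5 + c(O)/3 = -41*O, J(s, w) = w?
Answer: -101258878413/97 ≈ -1.0439e+9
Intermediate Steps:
c(O) = -15 - 123*O (c(O) = -15 + 3*(-41*O) = -15 - 123*O)
Y(d) = 3/97 + 67/d - d/97 (Y(d) = 67/d + (d - 3)/(-97) = 67/d + (-3 + d)*(-1/97) = 67/d + (3/97 - d/97) = 3/97 + 67/d - d/97)
(31756 + 7965)*(c(213) + Y(J(5, -1))) = (31756 + 7965)*((-15 - 123*213) + (1/97)*(6499 - (3 - 1*(-1)))/(-1)) = 39721*((-15 - 26199) + (1/97)*(-1)*(6499 - (3 + 1))) = 39721*(-26214 + (1/97)*(-1)*(6499 - 1*4)) = 39721*(-26214 + (1/97)*(-1)*(6499 - 4)) = 39721*(-26214 + (1/97)*(-1)*6495) = 39721*(-26214 - 6495/97) = 39721*(-2549253/97) = -101258878413/97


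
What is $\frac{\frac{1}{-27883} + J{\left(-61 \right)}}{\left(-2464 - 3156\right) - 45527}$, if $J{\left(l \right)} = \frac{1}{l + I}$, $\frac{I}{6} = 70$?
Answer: $- \frac{27524}{511981316559} \approx -5.376 \cdot 10^{-8}$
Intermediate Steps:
$I = 420$ ($I = 6 \cdot 70 = 420$)
$J{\left(l \right)} = \frac{1}{420 + l}$ ($J{\left(l \right)} = \frac{1}{l + 420} = \frac{1}{420 + l}$)
$\frac{\frac{1}{-27883} + J{\left(-61 \right)}}{\left(-2464 - 3156\right) - 45527} = \frac{\frac{1}{-27883} + \frac{1}{420 - 61}}{\left(-2464 - 3156\right) - 45527} = \frac{- \frac{1}{27883} + \frac{1}{359}}{\left(-2464 - 3156\right) - 45527} = \frac{- \frac{1}{27883} + \frac{1}{359}}{-5620 - 45527} = \frac{27524}{10009997 \left(-51147\right)} = \frac{27524}{10009997} \left(- \frac{1}{51147}\right) = - \frac{27524}{511981316559}$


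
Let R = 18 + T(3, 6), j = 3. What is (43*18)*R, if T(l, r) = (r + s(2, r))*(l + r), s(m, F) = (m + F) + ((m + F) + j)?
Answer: 188082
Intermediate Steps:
s(m, F) = 3 + 2*F + 2*m (s(m, F) = (m + F) + ((m + F) + 3) = (F + m) + ((F + m) + 3) = (F + m) + (3 + F + m) = 3 + 2*F + 2*m)
T(l, r) = (7 + 3*r)*(l + r) (T(l, r) = (r + (3 + 2*r + 2*2))*(l + r) = (r + (3 + 2*r + 4))*(l + r) = (r + (7 + 2*r))*(l + r) = (7 + 3*r)*(l + r))
R = 243 (R = 18 + (3*6² + 7*3 + 7*6 + 3*3*6) = 18 + (3*36 + 21 + 42 + 54) = 18 + (108 + 21 + 42 + 54) = 18 + 225 = 243)
(43*18)*R = (43*18)*243 = 774*243 = 188082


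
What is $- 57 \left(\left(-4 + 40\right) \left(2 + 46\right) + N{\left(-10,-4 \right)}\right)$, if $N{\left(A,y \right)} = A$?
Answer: $-97926$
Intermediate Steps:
$- 57 \left(\left(-4 + 40\right) \left(2 + 46\right) + N{\left(-10,-4 \right)}\right) = - 57 \left(\left(-4 + 40\right) \left(2 + 46\right) - 10\right) = - 57 \left(36 \cdot 48 - 10\right) = - 57 \left(1728 - 10\right) = \left(-57\right) 1718 = -97926$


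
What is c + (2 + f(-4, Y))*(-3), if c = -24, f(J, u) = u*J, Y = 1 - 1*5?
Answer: -78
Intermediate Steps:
Y = -4 (Y = 1 - 5 = -4)
f(J, u) = J*u
c + (2 + f(-4, Y))*(-3) = -24 + (2 - 4*(-4))*(-3) = -24 + (2 + 16)*(-3) = -24 + 18*(-3) = -24 - 54 = -78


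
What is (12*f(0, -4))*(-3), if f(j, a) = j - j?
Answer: 0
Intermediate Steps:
f(j, a) = 0
(12*f(0, -4))*(-3) = (12*0)*(-3) = 0*(-3) = 0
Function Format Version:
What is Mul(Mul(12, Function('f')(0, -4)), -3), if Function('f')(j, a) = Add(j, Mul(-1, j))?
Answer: 0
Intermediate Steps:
Function('f')(j, a) = 0
Mul(Mul(12, Function('f')(0, -4)), -3) = Mul(Mul(12, 0), -3) = Mul(0, -3) = 0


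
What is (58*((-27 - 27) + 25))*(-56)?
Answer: 94192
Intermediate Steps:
(58*((-27 - 27) + 25))*(-56) = (58*(-54 + 25))*(-56) = (58*(-29))*(-56) = -1682*(-56) = 94192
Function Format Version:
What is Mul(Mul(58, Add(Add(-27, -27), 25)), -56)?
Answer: 94192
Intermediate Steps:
Mul(Mul(58, Add(Add(-27, -27), 25)), -56) = Mul(Mul(58, Add(-54, 25)), -56) = Mul(Mul(58, -29), -56) = Mul(-1682, -56) = 94192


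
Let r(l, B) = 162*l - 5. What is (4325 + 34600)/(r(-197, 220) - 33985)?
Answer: -12975/21968 ≈ -0.59063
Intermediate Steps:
r(l, B) = -5 + 162*l
(4325 + 34600)/(r(-197, 220) - 33985) = (4325 + 34600)/((-5 + 162*(-197)) - 33985) = 38925/((-5 - 31914) - 33985) = 38925/(-31919 - 33985) = 38925/(-65904) = 38925*(-1/65904) = -12975/21968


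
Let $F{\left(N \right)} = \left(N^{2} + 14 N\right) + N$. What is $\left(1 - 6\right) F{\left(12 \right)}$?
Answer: $-1620$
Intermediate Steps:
$F{\left(N \right)} = N^{2} + 15 N$
$\left(1 - 6\right) F{\left(12 \right)} = \left(1 - 6\right) 12 \left(15 + 12\right) = \left(1 - 6\right) 12 \cdot 27 = \left(-5\right) 324 = -1620$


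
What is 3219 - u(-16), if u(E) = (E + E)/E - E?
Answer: 3201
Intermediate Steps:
u(E) = 2 - E (u(E) = (2*E)/E - E = 2 - E)
3219 - u(-16) = 3219 - (2 - 1*(-16)) = 3219 - (2 + 16) = 3219 - 1*18 = 3219 - 18 = 3201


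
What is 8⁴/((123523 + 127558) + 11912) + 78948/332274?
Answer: 3687294278/14564289347 ≈ 0.25317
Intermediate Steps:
8⁴/((123523 + 127558) + 11912) + 78948/332274 = 4096/(251081 + 11912) + 78948*(1/332274) = 4096/262993 + 13158/55379 = 3687294278/14564289347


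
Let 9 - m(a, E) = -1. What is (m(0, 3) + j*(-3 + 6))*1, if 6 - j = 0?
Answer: 28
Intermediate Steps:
j = 6 (j = 6 - 1*0 = 6 + 0 = 6)
m(a, E) = 10 (m(a, E) = 9 - 1*(-1) = 9 + 1 = 10)
(m(0, 3) + j*(-3 + 6))*1 = (10 + 6*(-3 + 6))*1 = (10 + 6*3)*1 = (10 + 18)*1 = 28*1 = 28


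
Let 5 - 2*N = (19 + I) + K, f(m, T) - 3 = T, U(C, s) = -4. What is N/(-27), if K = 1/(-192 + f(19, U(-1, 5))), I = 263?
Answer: 990/193 ≈ 5.1295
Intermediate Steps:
f(m, T) = 3 + T
K = -1/193 (K = 1/(-192 + (3 - 4)) = 1/(-192 - 1) = 1/(-193) = -1/193 ≈ -0.0051813)
N = -26730/193 (N = 5/2 - ((19 + 263) - 1/193)/2 = 5/2 - (282 - 1/193)/2 = 5/2 - 1/2*54425/193 = 5/2 - 54425/386 = -26730/193 ≈ -138.50)
N/(-27) = -26730/193/(-27) = -26730/193*(-1/27) = 990/193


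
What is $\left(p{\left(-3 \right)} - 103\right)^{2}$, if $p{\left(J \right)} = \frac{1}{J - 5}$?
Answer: $\frac{680625}{64} \approx 10635.0$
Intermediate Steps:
$p{\left(J \right)} = \frac{1}{-5 + J}$
$\left(p{\left(-3 \right)} - 103\right)^{2} = \left(\frac{1}{-5 - 3} - 103\right)^{2} = \left(\frac{1}{-8} - 103\right)^{2} = \left(- \frac{1}{8} - 103\right)^{2} = \left(- \frac{825}{8}\right)^{2} = \frac{680625}{64}$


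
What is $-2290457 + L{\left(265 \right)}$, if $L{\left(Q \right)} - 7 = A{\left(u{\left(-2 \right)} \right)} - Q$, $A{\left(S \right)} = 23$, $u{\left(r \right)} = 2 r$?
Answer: $-2290692$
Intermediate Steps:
$L{\left(Q \right)} = 30 - Q$ ($L{\left(Q \right)} = 7 - \left(-23 + Q\right) = 30 - Q$)
$-2290457 + L{\left(265 \right)} = -2290457 + \left(30 - 265\right) = -2290457 - 235 = -2290692$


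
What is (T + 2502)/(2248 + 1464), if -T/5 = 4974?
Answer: -699/116 ≈ -6.0259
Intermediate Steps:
T = -24870 (T = -5*4974 = -24870)
(T + 2502)/(2248 + 1464) = (-24870 + 2502)/(2248 + 1464) = -22368/3712 = -22368*1/3712 = -699/116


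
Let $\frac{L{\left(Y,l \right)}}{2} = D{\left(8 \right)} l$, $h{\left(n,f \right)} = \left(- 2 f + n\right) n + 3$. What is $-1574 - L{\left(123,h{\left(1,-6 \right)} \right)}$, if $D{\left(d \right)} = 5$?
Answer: $-1734$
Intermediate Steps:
$h{\left(n,f \right)} = 3 + n \left(n - 2 f\right)$ ($h{\left(n,f \right)} = \left(n - 2 f\right) n + 3 = n \left(n - 2 f\right) + 3 = 3 + n \left(n - 2 f\right)$)
$L{\left(Y,l \right)} = 10 l$ ($L{\left(Y,l \right)} = 2 \cdot 5 l = 10 l$)
$-1574 - L{\left(123,h{\left(1,-6 \right)} \right)} = -1574 - 10 \left(3 + 1^{2} - \left(-12\right) 1\right) = -1574 - 10 \left(3 + 1 + 12\right) = -1574 - 10 \cdot 16 = -1574 - 160 = -1734$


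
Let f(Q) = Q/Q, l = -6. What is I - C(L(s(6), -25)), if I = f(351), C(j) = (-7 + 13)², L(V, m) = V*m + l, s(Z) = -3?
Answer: -35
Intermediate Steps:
f(Q) = 1
L(V, m) = -6 + V*m (L(V, m) = V*m - 6 = -6 + V*m)
C(j) = 36 (C(j) = 6² = 36)
I = 1
I - C(L(s(6), -25)) = 1 - 1*36 = 1 - 36 = -35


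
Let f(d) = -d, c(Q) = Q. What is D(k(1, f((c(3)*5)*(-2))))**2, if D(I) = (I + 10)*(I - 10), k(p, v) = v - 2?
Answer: 467856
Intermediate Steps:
k(p, v) = -2 + v
D(I) = (-10 + I)*(10 + I) (D(I) = (10 + I)*(-10 + I) = (-10 + I)*(10 + I))
D(k(1, f((c(3)*5)*(-2))))**2 = (-100 + (-2 - 3*5*(-2))**2)**2 = (-100 + (-2 - 15*(-2))**2)**2 = (-100 + (-2 - 1*(-30))**2)**2 = (-100 + (-2 + 30)**2)**2 = (-100 + 28**2)**2 = (-100 + 784)**2 = 684**2 = 467856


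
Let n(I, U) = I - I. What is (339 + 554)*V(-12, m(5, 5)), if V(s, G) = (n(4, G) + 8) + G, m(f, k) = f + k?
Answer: 16074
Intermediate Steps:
n(I, U) = 0
V(s, G) = 8 + G (V(s, G) = (0 + 8) + G = 8 + G)
(339 + 554)*V(-12, m(5, 5)) = (339 + 554)*(8 + (5 + 5)) = 893*(8 + 10) = 893*18 = 16074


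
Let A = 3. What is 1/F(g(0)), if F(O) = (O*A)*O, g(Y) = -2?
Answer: 1/12 ≈ 0.083333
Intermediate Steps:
F(O) = 3*O**2 (F(O) = (O*3)*O = (3*O)*O = 3*O**2)
1/F(g(0)) = 1/(3*(-2)**2) = 1/(3*4) = 1/12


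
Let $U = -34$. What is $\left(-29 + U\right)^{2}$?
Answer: $3969$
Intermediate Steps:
$\left(-29 + U\right)^{2} = \left(-29 - 34\right)^{2} = \left(-63\right)^{2} = 3969$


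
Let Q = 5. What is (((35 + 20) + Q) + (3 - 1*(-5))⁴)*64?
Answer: 265984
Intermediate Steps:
(((35 + 20) + Q) + (3 - 1*(-5))⁴)*64 = (((35 + 20) + 5) + (3 - 1*(-5))⁴)*64 = ((55 + 5) + (3 + 5)⁴)*64 = (60 + 8⁴)*64 = (60 + 4096)*64 = 4156*64 = 265984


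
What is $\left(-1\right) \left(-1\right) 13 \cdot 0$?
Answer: $0$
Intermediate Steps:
$\left(-1\right) \left(-1\right) 13 \cdot 0 = 1 \cdot 13 \cdot 0 = 13 \cdot 0 = 0$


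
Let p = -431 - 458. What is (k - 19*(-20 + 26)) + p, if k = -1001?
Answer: -2004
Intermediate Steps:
p = -889
(k - 19*(-20 + 26)) + p = (-1001 - 19*(-20 + 26)) - 889 = (-1001 - 19*6) - 889 = (-1001 - 114) - 889 = -1115 - 889 = -2004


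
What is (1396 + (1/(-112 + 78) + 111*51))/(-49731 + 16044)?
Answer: -79979/381786 ≈ -0.20949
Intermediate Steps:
(1396 + (1/(-112 + 78) + 111*51))/(-49731 + 16044) = (1396 + (1/(-34) + 5661))/(-33687) = (1396 + (-1/34 + 5661))*(-1/33687) = (1396 + 192473/34)*(-1/33687) = (239937/34)*(-1/33687) = -79979/381786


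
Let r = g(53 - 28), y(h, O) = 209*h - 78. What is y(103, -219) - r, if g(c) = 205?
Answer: 21244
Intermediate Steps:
y(h, O) = -78 + 209*h
r = 205
y(103, -219) - r = (-78 + 209*103) - 1*205 = (-78 + 21527) - 205 = 21449 - 205 = 21244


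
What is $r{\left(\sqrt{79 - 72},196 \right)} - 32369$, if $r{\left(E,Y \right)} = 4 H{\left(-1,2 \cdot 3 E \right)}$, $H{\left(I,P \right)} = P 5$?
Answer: $-32369 + 120 \sqrt{7} \approx -32052.0$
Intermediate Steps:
$H{\left(I,P \right)} = 5 P$
$r{\left(E,Y \right)} = 120 E$ ($r{\left(E,Y \right)} = 4 \cdot 5 \cdot 2 \cdot 3 E = 4 \cdot 5 \cdot 6 E = 4 \cdot 30 E = 120 E$)
$r{\left(\sqrt{79 - 72},196 \right)} - 32369 = 120 \sqrt{79 - 72} - 32369 = 120 \sqrt{7} - 32369 = -32369 + 120 \sqrt{7}$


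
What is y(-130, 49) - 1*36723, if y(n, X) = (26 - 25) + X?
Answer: -36673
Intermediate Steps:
y(n, X) = 1 + X
y(-130, 49) - 1*36723 = (1 + 49) - 1*36723 = 50 - 36723 = -36673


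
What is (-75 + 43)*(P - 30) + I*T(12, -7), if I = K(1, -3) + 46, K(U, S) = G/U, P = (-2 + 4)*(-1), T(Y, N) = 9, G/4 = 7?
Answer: 1690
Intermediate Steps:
G = 28 (G = 4*7 = 28)
P = -2 (P = 2*(-1) = -2)
K(U, S) = 28/U
I = 74 (I = 28/1 + 46 = 28*1 + 46 = 28 + 46 = 74)
(-75 + 43)*(P - 30) + I*T(12, -7) = (-75 + 43)*(-2 - 30) + 74*9 = -32*(-32) + 666 = 1024 + 666 = 1690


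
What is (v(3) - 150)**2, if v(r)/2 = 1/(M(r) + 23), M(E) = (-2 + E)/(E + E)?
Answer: 434222244/19321 ≈ 22474.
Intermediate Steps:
M(E) = (-2 + E)/(2*E) (M(E) = (-2 + E)/((2*E)) = (-2 + E)*(1/(2*E)) = (-2 + E)/(2*E))
v(r) = 2/(23 + (-2 + r)/(2*r)) (v(r) = 2/((-2 + r)/(2*r) + 23) = 2/(23 + (-2 + r)/(2*r)))
(v(3) - 150)**2 = (4*3/(-2 + 47*3) - 150)**2 = (4*3/(-2 + 141) - 150)**2 = (4*3/139 - 150)**2 = (4*3*(1/139) - 150)**2 = (12/139 - 150)**2 = (-20838/139)**2 = 434222244/19321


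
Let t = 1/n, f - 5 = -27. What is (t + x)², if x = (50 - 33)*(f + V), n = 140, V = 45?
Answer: 2996577081/19600 ≈ 1.5289e+5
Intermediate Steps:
f = -22 (f = 5 - 27 = -22)
t = 1/140 ≈ 0.0071429
x = 391 (x = (50 - 33)*(-22 + 45) = 17*23 = 391)
(t + x)² = (1/140 + 391)² = (54741/140)² = 2996577081/19600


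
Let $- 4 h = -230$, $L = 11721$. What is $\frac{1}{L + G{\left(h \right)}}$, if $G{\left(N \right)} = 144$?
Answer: $\frac{1}{11865} \approx 8.4282 \cdot 10^{-5}$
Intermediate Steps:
$h = \frac{115}{2}$ ($h = \left(- \frac{1}{4}\right) \left(-230\right) = \frac{115}{2} \approx 57.5$)
$\frac{1}{L + G{\left(h \right)}} = \frac{1}{11721 + 144} = \frac{1}{11865}$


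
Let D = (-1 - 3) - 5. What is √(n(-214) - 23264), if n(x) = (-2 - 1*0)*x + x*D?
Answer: I*√20910 ≈ 144.6*I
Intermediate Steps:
D = -9 (D = -4 - 5 = -9)
n(x) = -11*x (n(x) = (-2 - 1*0)*x + x*(-9) = (-2 + 0)*x - 9*x = -2*x - 9*x = -11*x)
√(n(-214) - 23264) = √(-11*(-214) - 23264) = √(2354 - 23264) = √(-20910) = I*√20910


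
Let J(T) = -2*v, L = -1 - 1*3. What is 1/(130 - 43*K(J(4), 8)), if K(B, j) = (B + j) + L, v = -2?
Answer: -1/214 ≈ -0.0046729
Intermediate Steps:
L = -4 (L = -1 - 3 = -4)
J(T) = 4 (J(T) = -2*(-2) = 4)
K(B, j) = -4 + B + j (K(B, j) = (B + j) - 4 = -4 + B + j)
1/(130 - 43*K(J(4), 8)) = 1/(130 - 43*(-4 + 4 + 8)) = 1/(130 - 43*8) = 1/(130 - 344) = 1/(-214) = -1/214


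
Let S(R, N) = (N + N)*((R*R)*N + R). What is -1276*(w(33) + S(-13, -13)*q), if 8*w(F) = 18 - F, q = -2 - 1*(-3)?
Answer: -146633135/2 ≈ -7.3317e+7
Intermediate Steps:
q = 1 (q = -2 + 3 = 1)
w(F) = 9/4 - F/8 (w(F) = (18 - F)/8 = 9/4 - F/8)
S(R, N) = 2*N*(R + N*R²) (S(R, N) = (2*N)*(R²*N + R) = (2*N)*(N*R² + R) = (2*N)*(R + N*R²) = 2*N*(R + N*R²))
-1276*(w(33) + S(-13, -13)*q) = -1276*((9/4 - ⅛*33) + (2*(-13)*(-13)*(1 - 13*(-13)))*1) = -1276*((9/4 - 33/8) + (2*(-13)*(-13)*(1 + 169))*1) = -1276*(-15/8 + (2*(-13)*(-13)*170)*1) = -1276*(-15/8 + 57460*1) = -1276*(-15/8 + 57460) = -1276*459665/8 = -146633135/2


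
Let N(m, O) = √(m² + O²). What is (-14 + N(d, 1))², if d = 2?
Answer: (14 - √5)² ≈ 138.39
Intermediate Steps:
N(m, O) = √(O² + m²)
(-14 + N(d, 1))² = (-14 + √(1² + 2²))² = (-14 + √(1 + 4))² = (-14 + √5)²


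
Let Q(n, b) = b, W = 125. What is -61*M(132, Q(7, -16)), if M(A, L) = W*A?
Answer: -1006500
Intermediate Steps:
M(A, L) = 125*A
-61*M(132, Q(7, -16)) = -7625*132 = -61*16500 = -1006500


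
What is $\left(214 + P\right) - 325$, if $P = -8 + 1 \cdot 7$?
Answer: $-112$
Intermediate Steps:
$P = -1$ ($P = -8 + 7 = -1$)
$\left(214 + P\right) - 325 = \left(214 - 1\right) - 325 = 213 - 325 = -112$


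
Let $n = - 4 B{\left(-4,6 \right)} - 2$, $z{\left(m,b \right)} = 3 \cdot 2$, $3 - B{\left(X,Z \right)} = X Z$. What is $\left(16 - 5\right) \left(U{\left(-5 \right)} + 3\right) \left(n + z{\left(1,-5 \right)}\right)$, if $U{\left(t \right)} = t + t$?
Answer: $8008$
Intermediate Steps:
$U{\left(t \right)} = 2 t$
$B{\left(X,Z \right)} = 3 - X Z$
$z{\left(m,b \right)} = 6$
$n = -110$ ($n = - 4 \left(3 - \left(-4\right) 6\right) - 2 = - 4 \left(3 + 24\right) - 2 = \left(-4\right) 27 - 2 = -108 - 2 = -110$)
$\left(16 - 5\right) \left(U{\left(-5 \right)} + 3\right) \left(n + z{\left(1,-5 \right)}\right) = \left(16 - 5\right) \left(2 \left(-5\right) + 3\right) \left(-110 + 6\right) = 11 \left(-10 + 3\right) \left(-104\right) = 11 \left(\left(-7\right) \left(-104\right)\right) = 11 \cdot 728 = 8008$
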